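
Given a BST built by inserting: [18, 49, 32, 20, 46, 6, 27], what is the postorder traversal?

Tree insertion order: [18, 49, 32, 20, 46, 6, 27]
Tree (level-order array): [18, 6, 49, None, None, 32, None, 20, 46, None, 27]
Postorder traversal: [6, 27, 20, 46, 32, 49, 18]


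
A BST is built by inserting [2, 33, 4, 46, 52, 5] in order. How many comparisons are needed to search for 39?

Search path for 39: 2 -> 33 -> 46
Found: False
Comparisons: 3


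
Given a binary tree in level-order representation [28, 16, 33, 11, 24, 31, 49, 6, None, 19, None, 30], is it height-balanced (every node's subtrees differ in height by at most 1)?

Tree (level-order array): [28, 16, 33, 11, 24, 31, 49, 6, None, 19, None, 30]
Definition: a tree is height-balanced if, at every node, |h(left) - h(right)| <= 1 (empty subtree has height -1).
Bottom-up per-node check:
  node 6: h_left=-1, h_right=-1, diff=0 [OK], height=0
  node 11: h_left=0, h_right=-1, diff=1 [OK], height=1
  node 19: h_left=-1, h_right=-1, diff=0 [OK], height=0
  node 24: h_left=0, h_right=-1, diff=1 [OK], height=1
  node 16: h_left=1, h_right=1, diff=0 [OK], height=2
  node 30: h_left=-1, h_right=-1, diff=0 [OK], height=0
  node 31: h_left=0, h_right=-1, diff=1 [OK], height=1
  node 49: h_left=-1, h_right=-1, diff=0 [OK], height=0
  node 33: h_left=1, h_right=0, diff=1 [OK], height=2
  node 28: h_left=2, h_right=2, diff=0 [OK], height=3
All nodes satisfy the balance condition.
Result: Balanced


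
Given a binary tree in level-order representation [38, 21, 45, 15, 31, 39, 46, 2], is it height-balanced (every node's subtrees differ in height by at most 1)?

Tree (level-order array): [38, 21, 45, 15, 31, 39, 46, 2]
Definition: a tree is height-balanced if, at every node, |h(left) - h(right)| <= 1 (empty subtree has height -1).
Bottom-up per-node check:
  node 2: h_left=-1, h_right=-1, diff=0 [OK], height=0
  node 15: h_left=0, h_right=-1, diff=1 [OK], height=1
  node 31: h_left=-1, h_right=-1, diff=0 [OK], height=0
  node 21: h_left=1, h_right=0, diff=1 [OK], height=2
  node 39: h_left=-1, h_right=-1, diff=0 [OK], height=0
  node 46: h_left=-1, h_right=-1, diff=0 [OK], height=0
  node 45: h_left=0, h_right=0, diff=0 [OK], height=1
  node 38: h_left=2, h_right=1, diff=1 [OK], height=3
All nodes satisfy the balance condition.
Result: Balanced


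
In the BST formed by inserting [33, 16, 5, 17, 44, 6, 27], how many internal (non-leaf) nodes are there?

Tree built from: [33, 16, 5, 17, 44, 6, 27]
Tree (level-order array): [33, 16, 44, 5, 17, None, None, None, 6, None, 27]
Rule: An internal node has at least one child.
Per-node child counts:
  node 33: 2 child(ren)
  node 16: 2 child(ren)
  node 5: 1 child(ren)
  node 6: 0 child(ren)
  node 17: 1 child(ren)
  node 27: 0 child(ren)
  node 44: 0 child(ren)
Matching nodes: [33, 16, 5, 17]
Count of internal (non-leaf) nodes: 4


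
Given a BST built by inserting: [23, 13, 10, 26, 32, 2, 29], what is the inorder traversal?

Tree insertion order: [23, 13, 10, 26, 32, 2, 29]
Tree (level-order array): [23, 13, 26, 10, None, None, 32, 2, None, 29]
Inorder traversal: [2, 10, 13, 23, 26, 29, 32]


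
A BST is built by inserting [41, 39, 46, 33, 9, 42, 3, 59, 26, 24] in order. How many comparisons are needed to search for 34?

Search path for 34: 41 -> 39 -> 33
Found: False
Comparisons: 3


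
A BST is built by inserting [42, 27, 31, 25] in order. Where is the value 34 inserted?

Starting tree (level order): [42, 27, None, 25, 31]
Insertion path: 42 -> 27 -> 31
Result: insert 34 as right child of 31
Final tree (level order): [42, 27, None, 25, 31, None, None, None, 34]


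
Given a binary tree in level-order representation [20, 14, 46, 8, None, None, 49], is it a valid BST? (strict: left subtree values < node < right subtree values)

Level-order array: [20, 14, 46, 8, None, None, 49]
Validate using subtree bounds (lo, hi): at each node, require lo < value < hi,
then recurse left with hi=value and right with lo=value.
Preorder trace (stopping at first violation):
  at node 20 with bounds (-inf, +inf): OK
  at node 14 with bounds (-inf, 20): OK
  at node 8 with bounds (-inf, 14): OK
  at node 46 with bounds (20, +inf): OK
  at node 49 with bounds (46, +inf): OK
No violation found at any node.
Result: Valid BST


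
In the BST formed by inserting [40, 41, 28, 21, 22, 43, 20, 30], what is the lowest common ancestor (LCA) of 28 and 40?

Tree insertion order: [40, 41, 28, 21, 22, 43, 20, 30]
Tree (level-order array): [40, 28, 41, 21, 30, None, 43, 20, 22]
In a BST, the LCA of p=28, q=40 is the first node v on the
root-to-leaf path with p <= v <= q (go left if both < v, right if both > v).
Walk from root:
  at 40: 28 <= 40 <= 40, this is the LCA
LCA = 40


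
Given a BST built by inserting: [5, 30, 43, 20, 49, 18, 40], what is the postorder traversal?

Tree insertion order: [5, 30, 43, 20, 49, 18, 40]
Tree (level-order array): [5, None, 30, 20, 43, 18, None, 40, 49]
Postorder traversal: [18, 20, 40, 49, 43, 30, 5]


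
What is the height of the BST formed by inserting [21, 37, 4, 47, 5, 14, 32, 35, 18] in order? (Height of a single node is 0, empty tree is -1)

Insertion order: [21, 37, 4, 47, 5, 14, 32, 35, 18]
Tree (level-order array): [21, 4, 37, None, 5, 32, 47, None, 14, None, 35, None, None, None, 18]
Compute height bottom-up (empty subtree = -1):
  height(18) = 1 + max(-1, -1) = 0
  height(14) = 1 + max(-1, 0) = 1
  height(5) = 1 + max(-1, 1) = 2
  height(4) = 1 + max(-1, 2) = 3
  height(35) = 1 + max(-1, -1) = 0
  height(32) = 1 + max(-1, 0) = 1
  height(47) = 1 + max(-1, -1) = 0
  height(37) = 1 + max(1, 0) = 2
  height(21) = 1 + max(3, 2) = 4
Height = 4


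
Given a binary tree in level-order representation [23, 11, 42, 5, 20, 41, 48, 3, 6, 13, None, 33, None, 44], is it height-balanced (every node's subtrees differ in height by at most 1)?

Tree (level-order array): [23, 11, 42, 5, 20, 41, 48, 3, 6, 13, None, 33, None, 44]
Definition: a tree is height-balanced if, at every node, |h(left) - h(right)| <= 1 (empty subtree has height -1).
Bottom-up per-node check:
  node 3: h_left=-1, h_right=-1, diff=0 [OK], height=0
  node 6: h_left=-1, h_right=-1, diff=0 [OK], height=0
  node 5: h_left=0, h_right=0, diff=0 [OK], height=1
  node 13: h_left=-1, h_right=-1, diff=0 [OK], height=0
  node 20: h_left=0, h_right=-1, diff=1 [OK], height=1
  node 11: h_left=1, h_right=1, diff=0 [OK], height=2
  node 33: h_left=-1, h_right=-1, diff=0 [OK], height=0
  node 41: h_left=0, h_right=-1, diff=1 [OK], height=1
  node 44: h_left=-1, h_right=-1, diff=0 [OK], height=0
  node 48: h_left=0, h_right=-1, diff=1 [OK], height=1
  node 42: h_left=1, h_right=1, diff=0 [OK], height=2
  node 23: h_left=2, h_right=2, diff=0 [OK], height=3
All nodes satisfy the balance condition.
Result: Balanced


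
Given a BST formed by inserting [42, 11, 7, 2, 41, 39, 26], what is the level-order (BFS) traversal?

Tree insertion order: [42, 11, 7, 2, 41, 39, 26]
Tree (level-order array): [42, 11, None, 7, 41, 2, None, 39, None, None, None, 26]
BFS from the root, enqueuing left then right child of each popped node:
  queue [42] -> pop 42, enqueue [11], visited so far: [42]
  queue [11] -> pop 11, enqueue [7, 41], visited so far: [42, 11]
  queue [7, 41] -> pop 7, enqueue [2], visited so far: [42, 11, 7]
  queue [41, 2] -> pop 41, enqueue [39], visited so far: [42, 11, 7, 41]
  queue [2, 39] -> pop 2, enqueue [none], visited so far: [42, 11, 7, 41, 2]
  queue [39] -> pop 39, enqueue [26], visited so far: [42, 11, 7, 41, 2, 39]
  queue [26] -> pop 26, enqueue [none], visited so far: [42, 11, 7, 41, 2, 39, 26]
Result: [42, 11, 7, 41, 2, 39, 26]


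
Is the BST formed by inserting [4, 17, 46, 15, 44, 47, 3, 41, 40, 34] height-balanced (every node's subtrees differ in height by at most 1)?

Tree (level-order array): [4, 3, 17, None, None, 15, 46, None, None, 44, 47, 41, None, None, None, 40, None, 34]
Definition: a tree is height-balanced if, at every node, |h(left) - h(right)| <= 1 (empty subtree has height -1).
Bottom-up per-node check:
  node 3: h_left=-1, h_right=-1, diff=0 [OK], height=0
  node 15: h_left=-1, h_right=-1, diff=0 [OK], height=0
  node 34: h_left=-1, h_right=-1, diff=0 [OK], height=0
  node 40: h_left=0, h_right=-1, diff=1 [OK], height=1
  node 41: h_left=1, h_right=-1, diff=2 [FAIL (|1--1|=2 > 1)], height=2
  node 44: h_left=2, h_right=-1, diff=3 [FAIL (|2--1|=3 > 1)], height=3
  node 47: h_left=-1, h_right=-1, diff=0 [OK], height=0
  node 46: h_left=3, h_right=0, diff=3 [FAIL (|3-0|=3 > 1)], height=4
  node 17: h_left=0, h_right=4, diff=4 [FAIL (|0-4|=4 > 1)], height=5
  node 4: h_left=0, h_right=5, diff=5 [FAIL (|0-5|=5 > 1)], height=6
Node 41 violates the condition: |1 - -1| = 2 > 1.
Result: Not balanced


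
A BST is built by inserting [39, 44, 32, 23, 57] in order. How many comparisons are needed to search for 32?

Search path for 32: 39 -> 32
Found: True
Comparisons: 2


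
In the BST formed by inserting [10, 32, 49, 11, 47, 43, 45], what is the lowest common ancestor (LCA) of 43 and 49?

Tree insertion order: [10, 32, 49, 11, 47, 43, 45]
Tree (level-order array): [10, None, 32, 11, 49, None, None, 47, None, 43, None, None, 45]
In a BST, the LCA of p=43, q=49 is the first node v on the
root-to-leaf path with p <= v <= q (go left if both < v, right if both > v).
Walk from root:
  at 10: both 43 and 49 > 10, go right
  at 32: both 43 and 49 > 32, go right
  at 49: 43 <= 49 <= 49, this is the LCA
LCA = 49


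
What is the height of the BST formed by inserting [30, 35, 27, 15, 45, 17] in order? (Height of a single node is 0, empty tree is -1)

Insertion order: [30, 35, 27, 15, 45, 17]
Tree (level-order array): [30, 27, 35, 15, None, None, 45, None, 17]
Compute height bottom-up (empty subtree = -1):
  height(17) = 1 + max(-1, -1) = 0
  height(15) = 1 + max(-1, 0) = 1
  height(27) = 1 + max(1, -1) = 2
  height(45) = 1 + max(-1, -1) = 0
  height(35) = 1 + max(-1, 0) = 1
  height(30) = 1 + max(2, 1) = 3
Height = 3


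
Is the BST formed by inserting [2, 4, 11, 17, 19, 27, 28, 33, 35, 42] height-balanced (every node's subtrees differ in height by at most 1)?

Tree (level-order array): [2, None, 4, None, 11, None, 17, None, 19, None, 27, None, 28, None, 33, None, 35, None, 42]
Definition: a tree is height-balanced if, at every node, |h(left) - h(right)| <= 1 (empty subtree has height -1).
Bottom-up per-node check:
  node 42: h_left=-1, h_right=-1, diff=0 [OK], height=0
  node 35: h_left=-1, h_right=0, diff=1 [OK], height=1
  node 33: h_left=-1, h_right=1, diff=2 [FAIL (|-1-1|=2 > 1)], height=2
  node 28: h_left=-1, h_right=2, diff=3 [FAIL (|-1-2|=3 > 1)], height=3
  node 27: h_left=-1, h_right=3, diff=4 [FAIL (|-1-3|=4 > 1)], height=4
  node 19: h_left=-1, h_right=4, diff=5 [FAIL (|-1-4|=5 > 1)], height=5
  node 17: h_left=-1, h_right=5, diff=6 [FAIL (|-1-5|=6 > 1)], height=6
  node 11: h_left=-1, h_right=6, diff=7 [FAIL (|-1-6|=7 > 1)], height=7
  node 4: h_left=-1, h_right=7, diff=8 [FAIL (|-1-7|=8 > 1)], height=8
  node 2: h_left=-1, h_right=8, diff=9 [FAIL (|-1-8|=9 > 1)], height=9
Node 33 violates the condition: |-1 - 1| = 2 > 1.
Result: Not balanced


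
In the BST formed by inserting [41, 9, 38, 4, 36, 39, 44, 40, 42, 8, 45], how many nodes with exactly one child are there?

Tree built from: [41, 9, 38, 4, 36, 39, 44, 40, 42, 8, 45]
Tree (level-order array): [41, 9, 44, 4, 38, 42, 45, None, 8, 36, 39, None, None, None, None, None, None, None, None, None, 40]
Rule: These are nodes with exactly 1 non-null child.
Per-node child counts:
  node 41: 2 child(ren)
  node 9: 2 child(ren)
  node 4: 1 child(ren)
  node 8: 0 child(ren)
  node 38: 2 child(ren)
  node 36: 0 child(ren)
  node 39: 1 child(ren)
  node 40: 0 child(ren)
  node 44: 2 child(ren)
  node 42: 0 child(ren)
  node 45: 0 child(ren)
Matching nodes: [4, 39]
Count of nodes with exactly one child: 2


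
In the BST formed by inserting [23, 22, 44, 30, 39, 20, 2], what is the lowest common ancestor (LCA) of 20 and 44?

Tree insertion order: [23, 22, 44, 30, 39, 20, 2]
Tree (level-order array): [23, 22, 44, 20, None, 30, None, 2, None, None, 39]
In a BST, the LCA of p=20, q=44 is the first node v on the
root-to-leaf path with p <= v <= q (go left if both < v, right if both > v).
Walk from root:
  at 23: 20 <= 23 <= 44, this is the LCA
LCA = 23


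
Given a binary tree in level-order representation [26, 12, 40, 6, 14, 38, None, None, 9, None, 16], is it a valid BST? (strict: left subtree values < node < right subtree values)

Level-order array: [26, 12, 40, 6, 14, 38, None, None, 9, None, 16]
Validate using subtree bounds (lo, hi): at each node, require lo < value < hi,
then recurse left with hi=value and right with lo=value.
Preorder trace (stopping at first violation):
  at node 26 with bounds (-inf, +inf): OK
  at node 12 with bounds (-inf, 26): OK
  at node 6 with bounds (-inf, 12): OK
  at node 9 with bounds (6, 12): OK
  at node 14 with bounds (12, 26): OK
  at node 16 with bounds (14, 26): OK
  at node 40 with bounds (26, +inf): OK
  at node 38 with bounds (26, 40): OK
No violation found at any node.
Result: Valid BST


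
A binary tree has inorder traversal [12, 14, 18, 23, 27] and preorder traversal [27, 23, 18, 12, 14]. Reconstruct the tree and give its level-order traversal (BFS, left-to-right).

Inorder:  [12, 14, 18, 23, 27]
Preorder: [27, 23, 18, 12, 14]
Algorithm: preorder visits root first, so consume preorder in order;
for each root, split the current inorder slice at that value into
left-subtree inorder and right-subtree inorder, then recurse.
Recursive splits:
  root=27; inorder splits into left=[12, 14, 18, 23], right=[]
  root=23; inorder splits into left=[12, 14, 18], right=[]
  root=18; inorder splits into left=[12, 14], right=[]
  root=12; inorder splits into left=[], right=[14]
  root=14; inorder splits into left=[], right=[]
Reconstructed level-order: [27, 23, 18, 12, 14]


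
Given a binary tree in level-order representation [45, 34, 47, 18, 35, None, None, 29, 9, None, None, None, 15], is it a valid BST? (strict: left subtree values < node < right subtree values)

Level-order array: [45, 34, 47, 18, 35, None, None, 29, 9, None, None, None, 15]
Validate using subtree bounds (lo, hi): at each node, require lo < value < hi,
then recurse left with hi=value and right with lo=value.
Preorder trace (stopping at first violation):
  at node 45 with bounds (-inf, +inf): OK
  at node 34 with bounds (-inf, 45): OK
  at node 18 with bounds (-inf, 34): OK
  at node 29 with bounds (-inf, 18): VIOLATION
Node 29 violates its bound: not (-inf < 29 < 18).
Result: Not a valid BST


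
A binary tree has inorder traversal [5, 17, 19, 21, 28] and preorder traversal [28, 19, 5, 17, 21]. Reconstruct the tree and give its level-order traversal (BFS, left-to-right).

Inorder:  [5, 17, 19, 21, 28]
Preorder: [28, 19, 5, 17, 21]
Algorithm: preorder visits root first, so consume preorder in order;
for each root, split the current inorder slice at that value into
left-subtree inorder and right-subtree inorder, then recurse.
Recursive splits:
  root=28; inorder splits into left=[5, 17, 19, 21], right=[]
  root=19; inorder splits into left=[5, 17], right=[21]
  root=5; inorder splits into left=[], right=[17]
  root=17; inorder splits into left=[], right=[]
  root=21; inorder splits into left=[], right=[]
Reconstructed level-order: [28, 19, 5, 21, 17]


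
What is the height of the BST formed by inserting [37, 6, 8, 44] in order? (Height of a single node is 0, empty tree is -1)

Insertion order: [37, 6, 8, 44]
Tree (level-order array): [37, 6, 44, None, 8]
Compute height bottom-up (empty subtree = -1):
  height(8) = 1 + max(-1, -1) = 0
  height(6) = 1 + max(-1, 0) = 1
  height(44) = 1 + max(-1, -1) = 0
  height(37) = 1 + max(1, 0) = 2
Height = 2


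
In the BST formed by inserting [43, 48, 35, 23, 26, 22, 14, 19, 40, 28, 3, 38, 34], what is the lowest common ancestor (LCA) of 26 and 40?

Tree insertion order: [43, 48, 35, 23, 26, 22, 14, 19, 40, 28, 3, 38, 34]
Tree (level-order array): [43, 35, 48, 23, 40, None, None, 22, 26, 38, None, 14, None, None, 28, None, None, 3, 19, None, 34]
In a BST, the LCA of p=26, q=40 is the first node v on the
root-to-leaf path with p <= v <= q (go left if both < v, right if both > v).
Walk from root:
  at 43: both 26 and 40 < 43, go left
  at 35: 26 <= 35 <= 40, this is the LCA
LCA = 35


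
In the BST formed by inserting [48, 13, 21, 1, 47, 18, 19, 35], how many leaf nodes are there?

Tree built from: [48, 13, 21, 1, 47, 18, 19, 35]
Tree (level-order array): [48, 13, None, 1, 21, None, None, 18, 47, None, 19, 35]
Rule: A leaf has 0 children.
Per-node child counts:
  node 48: 1 child(ren)
  node 13: 2 child(ren)
  node 1: 0 child(ren)
  node 21: 2 child(ren)
  node 18: 1 child(ren)
  node 19: 0 child(ren)
  node 47: 1 child(ren)
  node 35: 0 child(ren)
Matching nodes: [1, 19, 35]
Count of leaf nodes: 3


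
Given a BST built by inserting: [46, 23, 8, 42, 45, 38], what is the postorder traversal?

Tree insertion order: [46, 23, 8, 42, 45, 38]
Tree (level-order array): [46, 23, None, 8, 42, None, None, 38, 45]
Postorder traversal: [8, 38, 45, 42, 23, 46]


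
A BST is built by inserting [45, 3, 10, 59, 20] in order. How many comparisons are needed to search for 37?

Search path for 37: 45 -> 3 -> 10 -> 20
Found: False
Comparisons: 4


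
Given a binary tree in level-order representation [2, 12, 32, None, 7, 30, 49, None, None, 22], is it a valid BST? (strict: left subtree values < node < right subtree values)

Level-order array: [2, 12, 32, None, 7, 30, 49, None, None, 22]
Validate using subtree bounds (lo, hi): at each node, require lo < value < hi,
then recurse left with hi=value and right with lo=value.
Preorder trace (stopping at first violation):
  at node 2 with bounds (-inf, +inf): OK
  at node 12 with bounds (-inf, 2): VIOLATION
Node 12 violates its bound: not (-inf < 12 < 2).
Result: Not a valid BST


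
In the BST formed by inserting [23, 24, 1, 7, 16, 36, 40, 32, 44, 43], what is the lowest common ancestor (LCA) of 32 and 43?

Tree insertion order: [23, 24, 1, 7, 16, 36, 40, 32, 44, 43]
Tree (level-order array): [23, 1, 24, None, 7, None, 36, None, 16, 32, 40, None, None, None, None, None, 44, 43]
In a BST, the LCA of p=32, q=43 is the first node v on the
root-to-leaf path with p <= v <= q (go left if both < v, right if both > v).
Walk from root:
  at 23: both 32 and 43 > 23, go right
  at 24: both 32 and 43 > 24, go right
  at 36: 32 <= 36 <= 43, this is the LCA
LCA = 36


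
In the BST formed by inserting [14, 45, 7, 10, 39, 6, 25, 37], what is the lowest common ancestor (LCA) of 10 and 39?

Tree insertion order: [14, 45, 7, 10, 39, 6, 25, 37]
Tree (level-order array): [14, 7, 45, 6, 10, 39, None, None, None, None, None, 25, None, None, 37]
In a BST, the LCA of p=10, q=39 is the first node v on the
root-to-leaf path with p <= v <= q (go left if both < v, right if both > v).
Walk from root:
  at 14: 10 <= 14 <= 39, this is the LCA
LCA = 14


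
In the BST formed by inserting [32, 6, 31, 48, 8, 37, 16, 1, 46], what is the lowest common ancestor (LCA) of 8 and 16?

Tree insertion order: [32, 6, 31, 48, 8, 37, 16, 1, 46]
Tree (level-order array): [32, 6, 48, 1, 31, 37, None, None, None, 8, None, None, 46, None, 16]
In a BST, the LCA of p=8, q=16 is the first node v on the
root-to-leaf path with p <= v <= q (go left if both < v, right if both > v).
Walk from root:
  at 32: both 8 and 16 < 32, go left
  at 6: both 8 and 16 > 6, go right
  at 31: both 8 and 16 < 31, go left
  at 8: 8 <= 8 <= 16, this is the LCA
LCA = 8


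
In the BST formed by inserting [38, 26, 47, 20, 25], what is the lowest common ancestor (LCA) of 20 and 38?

Tree insertion order: [38, 26, 47, 20, 25]
Tree (level-order array): [38, 26, 47, 20, None, None, None, None, 25]
In a BST, the LCA of p=20, q=38 is the first node v on the
root-to-leaf path with p <= v <= q (go left if both < v, right if both > v).
Walk from root:
  at 38: 20 <= 38 <= 38, this is the LCA
LCA = 38


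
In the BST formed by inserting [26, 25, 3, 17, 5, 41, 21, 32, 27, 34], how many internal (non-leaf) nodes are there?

Tree built from: [26, 25, 3, 17, 5, 41, 21, 32, 27, 34]
Tree (level-order array): [26, 25, 41, 3, None, 32, None, None, 17, 27, 34, 5, 21]
Rule: An internal node has at least one child.
Per-node child counts:
  node 26: 2 child(ren)
  node 25: 1 child(ren)
  node 3: 1 child(ren)
  node 17: 2 child(ren)
  node 5: 0 child(ren)
  node 21: 0 child(ren)
  node 41: 1 child(ren)
  node 32: 2 child(ren)
  node 27: 0 child(ren)
  node 34: 0 child(ren)
Matching nodes: [26, 25, 3, 17, 41, 32]
Count of internal (non-leaf) nodes: 6


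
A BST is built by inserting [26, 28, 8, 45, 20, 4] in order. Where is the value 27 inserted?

Starting tree (level order): [26, 8, 28, 4, 20, None, 45]
Insertion path: 26 -> 28
Result: insert 27 as left child of 28
Final tree (level order): [26, 8, 28, 4, 20, 27, 45]


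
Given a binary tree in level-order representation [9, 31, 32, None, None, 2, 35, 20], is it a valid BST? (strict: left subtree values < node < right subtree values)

Level-order array: [9, 31, 32, None, None, 2, 35, 20]
Validate using subtree bounds (lo, hi): at each node, require lo < value < hi,
then recurse left with hi=value and right with lo=value.
Preorder trace (stopping at first violation):
  at node 9 with bounds (-inf, +inf): OK
  at node 31 with bounds (-inf, 9): VIOLATION
Node 31 violates its bound: not (-inf < 31 < 9).
Result: Not a valid BST


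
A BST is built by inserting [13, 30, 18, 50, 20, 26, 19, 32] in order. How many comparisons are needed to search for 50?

Search path for 50: 13 -> 30 -> 50
Found: True
Comparisons: 3


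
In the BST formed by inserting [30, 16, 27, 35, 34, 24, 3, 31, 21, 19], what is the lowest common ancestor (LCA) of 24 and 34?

Tree insertion order: [30, 16, 27, 35, 34, 24, 3, 31, 21, 19]
Tree (level-order array): [30, 16, 35, 3, 27, 34, None, None, None, 24, None, 31, None, 21, None, None, None, 19]
In a BST, the LCA of p=24, q=34 is the first node v on the
root-to-leaf path with p <= v <= q (go left if both < v, right if both > v).
Walk from root:
  at 30: 24 <= 30 <= 34, this is the LCA
LCA = 30


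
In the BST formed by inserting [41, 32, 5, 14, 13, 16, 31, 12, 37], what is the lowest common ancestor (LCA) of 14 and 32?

Tree insertion order: [41, 32, 5, 14, 13, 16, 31, 12, 37]
Tree (level-order array): [41, 32, None, 5, 37, None, 14, None, None, 13, 16, 12, None, None, 31]
In a BST, the LCA of p=14, q=32 is the first node v on the
root-to-leaf path with p <= v <= q (go left if both < v, right if both > v).
Walk from root:
  at 41: both 14 and 32 < 41, go left
  at 32: 14 <= 32 <= 32, this is the LCA
LCA = 32


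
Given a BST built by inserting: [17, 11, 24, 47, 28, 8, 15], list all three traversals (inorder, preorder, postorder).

Tree insertion order: [17, 11, 24, 47, 28, 8, 15]
Tree (level-order array): [17, 11, 24, 8, 15, None, 47, None, None, None, None, 28]
Inorder (L, root, R): [8, 11, 15, 17, 24, 28, 47]
Preorder (root, L, R): [17, 11, 8, 15, 24, 47, 28]
Postorder (L, R, root): [8, 15, 11, 28, 47, 24, 17]


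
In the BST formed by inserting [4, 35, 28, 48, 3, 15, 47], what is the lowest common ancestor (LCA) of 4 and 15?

Tree insertion order: [4, 35, 28, 48, 3, 15, 47]
Tree (level-order array): [4, 3, 35, None, None, 28, 48, 15, None, 47]
In a BST, the LCA of p=4, q=15 is the first node v on the
root-to-leaf path with p <= v <= q (go left if both < v, right if both > v).
Walk from root:
  at 4: 4 <= 4 <= 15, this is the LCA
LCA = 4


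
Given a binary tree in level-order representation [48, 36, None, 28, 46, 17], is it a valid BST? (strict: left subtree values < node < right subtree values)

Level-order array: [48, 36, None, 28, 46, 17]
Validate using subtree bounds (lo, hi): at each node, require lo < value < hi,
then recurse left with hi=value and right with lo=value.
Preorder trace (stopping at first violation):
  at node 48 with bounds (-inf, +inf): OK
  at node 36 with bounds (-inf, 48): OK
  at node 28 with bounds (-inf, 36): OK
  at node 17 with bounds (-inf, 28): OK
  at node 46 with bounds (36, 48): OK
No violation found at any node.
Result: Valid BST


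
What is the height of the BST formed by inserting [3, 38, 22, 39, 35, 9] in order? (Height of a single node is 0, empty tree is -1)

Insertion order: [3, 38, 22, 39, 35, 9]
Tree (level-order array): [3, None, 38, 22, 39, 9, 35]
Compute height bottom-up (empty subtree = -1):
  height(9) = 1 + max(-1, -1) = 0
  height(35) = 1 + max(-1, -1) = 0
  height(22) = 1 + max(0, 0) = 1
  height(39) = 1 + max(-1, -1) = 0
  height(38) = 1 + max(1, 0) = 2
  height(3) = 1 + max(-1, 2) = 3
Height = 3


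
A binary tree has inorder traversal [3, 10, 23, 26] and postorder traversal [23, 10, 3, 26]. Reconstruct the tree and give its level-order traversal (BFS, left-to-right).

Inorder:   [3, 10, 23, 26]
Postorder: [23, 10, 3, 26]
Algorithm: postorder visits root last, so walk postorder right-to-left;
each value is the root of the current inorder slice — split it at that
value, recurse on the right subtree first, then the left.
Recursive splits:
  root=26; inorder splits into left=[3, 10, 23], right=[]
  root=3; inorder splits into left=[], right=[10, 23]
  root=10; inorder splits into left=[], right=[23]
  root=23; inorder splits into left=[], right=[]
Reconstructed level-order: [26, 3, 10, 23]


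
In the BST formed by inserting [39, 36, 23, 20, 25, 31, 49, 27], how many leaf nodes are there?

Tree built from: [39, 36, 23, 20, 25, 31, 49, 27]
Tree (level-order array): [39, 36, 49, 23, None, None, None, 20, 25, None, None, None, 31, 27]
Rule: A leaf has 0 children.
Per-node child counts:
  node 39: 2 child(ren)
  node 36: 1 child(ren)
  node 23: 2 child(ren)
  node 20: 0 child(ren)
  node 25: 1 child(ren)
  node 31: 1 child(ren)
  node 27: 0 child(ren)
  node 49: 0 child(ren)
Matching nodes: [20, 27, 49]
Count of leaf nodes: 3


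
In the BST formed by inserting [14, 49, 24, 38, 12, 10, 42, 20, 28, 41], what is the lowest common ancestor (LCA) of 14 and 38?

Tree insertion order: [14, 49, 24, 38, 12, 10, 42, 20, 28, 41]
Tree (level-order array): [14, 12, 49, 10, None, 24, None, None, None, 20, 38, None, None, 28, 42, None, None, 41]
In a BST, the LCA of p=14, q=38 is the first node v on the
root-to-leaf path with p <= v <= q (go left if both < v, right if both > v).
Walk from root:
  at 14: 14 <= 14 <= 38, this is the LCA
LCA = 14


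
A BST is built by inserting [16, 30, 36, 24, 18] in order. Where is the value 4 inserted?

Starting tree (level order): [16, None, 30, 24, 36, 18]
Insertion path: 16
Result: insert 4 as left child of 16
Final tree (level order): [16, 4, 30, None, None, 24, 36, 18]


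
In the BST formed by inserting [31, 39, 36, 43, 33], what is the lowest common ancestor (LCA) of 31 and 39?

Tree insertion order: [31, 39, 36, 43, 33]
Tree (level-order array): [31, None, 39, 36, 43, 33]
In a BST, the LCA of p=31, q=39 is the first node v on the
root-to-leaf path with p <= v <= q (go left if both < v, right if both > v).
Walk from root:
  at 31: 31 <= 31 <= 39, this is the LCA
LCA = 31


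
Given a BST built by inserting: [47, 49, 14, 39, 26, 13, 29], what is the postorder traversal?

Tree insertion order: [47, 49, 14, 39, 26, 13, 29]
Tree (level-order array): [47, 14, 49, 13, 39, None, None, None, None, 26, None, None, 29]
Postorder traversal: [13, 29, 26, 39, 14, 49, 47]


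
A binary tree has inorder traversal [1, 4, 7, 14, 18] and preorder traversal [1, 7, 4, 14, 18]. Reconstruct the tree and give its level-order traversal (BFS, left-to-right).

Inorder:  [1, 4, 7, 14, 18]
Preorder: [1, 7, 4, 14, 18]
Algorithm: preorder visits root first, so consume preorder in order;
for each root, split the current inorder slice at that value into
left-subtree inorder and right-subtree inorder, then recurse.
Recursive splits:
  root=1; inorder splits into left=[], right=[4, 7, 14, 18]
  root=7; inorder splits into left=[4], right=[14, 18]
  root=4; inorder splits into left=[], right=[]
  root=14; inorder splits into left=[], right=[18]
  root=18; inorder splits into left=[], right=[]
Reconstructed level-order: [1, 7, 4, 14, 18]


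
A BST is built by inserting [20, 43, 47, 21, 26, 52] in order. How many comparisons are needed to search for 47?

Search path for 47: 20 -> 43 -> 47
Found: True
Comparisons: 3


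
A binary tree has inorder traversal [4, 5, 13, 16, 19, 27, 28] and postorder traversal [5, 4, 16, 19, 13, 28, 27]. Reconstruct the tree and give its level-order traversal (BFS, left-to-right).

Inorder:   [4, 5, 13, 16, 19, 27, 28]
Postorder: [5, 4, 16, 19, 13, 28, 27]
Algorithm: postorder visits root last, so walk postorder right-to-left;
each value is the root of the current inorder slice — split it at that
value, recurse on the right subtree first, then the left.
Recursive splits:
  root=27; inorder splits into left=[4, 5, 13, 16, 19], right=[28]
  root=28; inorder splits into left=[], right=[]
  root=13; inorder splits into left=[4, 5], right=[16, 19]
  root=19; inorder splits into left=[16], right=[]
  root=16; inorder splits into left=[], right=[]
  root=4; inorder splits into left=[], right=[5]
  root=5; inorder splits into left=[], right=[]
Reconstructed level-order: [27, 13, 28, 4, 19, 5, 16]


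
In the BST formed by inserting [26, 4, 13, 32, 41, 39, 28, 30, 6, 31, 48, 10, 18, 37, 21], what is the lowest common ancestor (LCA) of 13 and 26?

Tree insertion order: [26, 4, 13, 32, 41, 39, 28, 30, 6, 31, 48, 10, 18, 37, 21]
Tree (level-order array): [26, 4, 32, None, 13, 28, 41, 6, 18, None, 30, 39, 48, None, 10, None, 21, None, 31, 37]
In a BST, the LCA of p=13, q=26 is the first node v on the
root-to-leaf path with p <= v <= q (go left if both < v, right if both > v).
Walk from root:
  at 26: 13 <= 26 <= 26, this is the LCA
LCA = 26


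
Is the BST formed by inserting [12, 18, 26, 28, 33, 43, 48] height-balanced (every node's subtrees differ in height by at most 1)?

Tree (level-order array): [12, None, 18, None, 26, None, 28, None, 33, None, 43, None, 48]
Definition: a tree is height-balanced if, at every node, |h(left) - h(right)| <= 1 (empty subtree has height -1).
Bottom-up per-node check:
  node 48: h_left=-1, h_right=-1, diff=0 [OK], height=0
  node 43: h_left=-1, h_right=0, diff=1 [OK], height=1
  node 33: h_left=-1, h_right=1, diff=2 [FAIL (|-1-1|=2 > 1)], height=2
  node 28: h_left=-1, h_right=2, diff=3 [FAIL (|-1-2|=3 > 1)], height=3
  node 26: h_left=-1, h_right=3, diff=4 [FAIL (|-1-3|=4 > 1)], height=4
  node 18: h_left=-1, h_right=4, diff=5 [FAIL (|-1-4|=5 > 1)], height=5
  node 12: h_left=-1, h_right=5, diff=6 [FAIL (|-1-5|=6 > 1)], height=6
Node 33 violates the condition: |-1 - 1| = 2 > 1.
Result: Not balanced


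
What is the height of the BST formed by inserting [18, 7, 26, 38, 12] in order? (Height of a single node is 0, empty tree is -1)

Insertion order: [18, 7, 26, 38, 12]
Tree (level-order array): [18, 7, 26, None, 12, None, 38]
Compute height bottom-up (empty subtree = -1):
  height(12) = 1 + max(-1, -1) = 0
  height(7) = 1 + max(-1, 0) = 1
  height(38) = 1 + max(-1, -1) = 0
  height(26) = 1 + max(-1, 0) = 1
  height(18) = 1 + max(1, 1) = 2
Height = 2


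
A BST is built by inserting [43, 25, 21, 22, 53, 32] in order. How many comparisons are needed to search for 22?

Search path for 22: 43 -> 25 -> 21 -> 22
Found: True
Comparisons: 4


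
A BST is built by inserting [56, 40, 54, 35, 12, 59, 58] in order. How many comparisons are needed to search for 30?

Search path for 30: 56 -> 40 -> 35 -> 12
Found: False
Comparisons: 4


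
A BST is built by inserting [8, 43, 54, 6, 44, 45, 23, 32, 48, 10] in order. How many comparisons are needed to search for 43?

Search path for 43: 8 -> 43
Found: True
Comparisons: 2


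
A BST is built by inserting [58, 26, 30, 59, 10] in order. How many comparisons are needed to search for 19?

Search path for 19: 58 -> 26 -> 10
Found: False
Comparisons: 3


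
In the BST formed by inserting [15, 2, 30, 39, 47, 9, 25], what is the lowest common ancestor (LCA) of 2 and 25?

Tree insertion order: [15, 2, 30, 39, 47, 9, 25]
Tree (level-order array): [15, 2, 30, None, 9, 25, 39, None, None, None, None, None, 47]
In a BST, the LCA of p=2, q=25 is the first node v on the
root-to-leaf path with p <= v <= q (go left if both < v, right if both > v).
Walk from root:
  at 15: 2 <= 15 <= 25, this is the LCA
LCA = 15


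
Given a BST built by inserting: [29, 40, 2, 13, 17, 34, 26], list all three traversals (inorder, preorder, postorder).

Tree insertion order: [29, 40, 2, 13, 17, 34, 26]
Tree (level-order array): [29, 2, 40, None, 13, 34, None, None, 17, None, None, None, 26]
Inorder (L, root, R): [2, 13, 17, 26, 29, 34, 40]
Preorder (root, L, R): [29, 2, 13, 17, 26, 40, 34]
Postorder (L, R, root): [26, 17, 13, 2, 34, 40, 29]


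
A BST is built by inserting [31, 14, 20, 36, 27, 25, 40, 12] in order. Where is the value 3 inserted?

Starting tree (level order): [31, 14, 36, 12, 20, None, 40, None, None, None, 27, None, None, 25]
Insertion path: 31 -> 14 -> 12
Result: insert 3 as left child of 12
Final tree (level order): [31, 14, 36, 12, 20, None, 40, 3, None, None, 27, None, None, None, None, 25]


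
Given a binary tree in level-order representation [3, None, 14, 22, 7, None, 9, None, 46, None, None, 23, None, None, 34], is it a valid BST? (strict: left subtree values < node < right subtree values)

Level-order array: [3, None, 14, 22, 7, None, 9, None, 46, None, None, 23, None, None, 34]
Validate using subtree bounds (lo, hi): at each node, require lo < value < hi,
then recurse left with hi=value and right with lo=value.
Preorder trace (stopping at first violation):
  at node 3 with bounds (-inf, +inf): OK
  at node 14 with bounds (3, +inf): OK
  at node 22 with bounds (3, 14): VIOLATION
Node 22 violates its bound: not (3 < 22 < 14).
Result: Not a valid BST


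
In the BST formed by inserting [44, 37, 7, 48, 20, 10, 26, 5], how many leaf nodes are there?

Tree built from: [44, 37, 7, 48, 20, 10, 26, 5]
Tree (level-order array): [44, 37, 48, 7, None, None, None, 5, 20, None, None, 10, 26]
Rule: A leaf has 0 children.
Per-node child counts:
  node 44: 2 child(ren)
  node 37: 1 child(ren)
  node 7: 2 child(ren)
  node 5: 0 child(ren)
  node 20: 2 child(ren)
  node 10: 0 child(ren)
  node 26: 0 child(ren)
  node 48: 0 child(ren)
Matching nodes: [5, 10, 26, 48]
Count of leaf nodes: 4


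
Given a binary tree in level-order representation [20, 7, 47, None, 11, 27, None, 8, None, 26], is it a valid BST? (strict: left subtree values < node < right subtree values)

Level-order array: [20, 7, 47, None, 11, 27, None, 8, None, 26]
Validate using subtree bounds (lo, hi): at each node, require lo < value < hi,
then recurse left with hi=value and right with lo=value.
Preorder trace (stopping at first violation):
  at node 20 with bounds (-inf, +inf): OK
  at node 7 with bounds (-inf, 20): OK
  at node 11 with bounds (7, 20): OK
  at node 8 with bounds (7, 11): OK
  at node 47 with bounds (20, +inf): OK
  at node 27 with bounds (20, 47): OK
  at node 26 with bounds (20, 27): OK
No violation found at any node.
Result: Valid BST


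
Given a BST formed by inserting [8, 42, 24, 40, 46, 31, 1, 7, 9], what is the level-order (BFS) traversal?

Tree insertion order: [8, 42, 24, 40, 46, 31, 1, 7, 9]
Tree (level-order array): [8, 1, 42, None, 7, 24, 46, None, None, 9, 40, None, None, None, None, 31]
BFS from the root, enqueuing left then right child of each popped node:
  queue [8] -> pop 8, enqueue [1, 42], visited so far: [8]
  queue [1, 42] -> pop 1, enqueue [7], visited so far: [8, 1]
  queue [42, 7] -> pop 42, enqueue [24, 46], visited so far: [8, 1, 42]
  queue [7, 24, 46] -> pop 7, enqueue [none], visited so far: [8, 1, 42, 7]
  queue [24, 46] -> pop 24, enqueue [9, 40], visited so far: [8, 1, 42, 7, 24]
  queue [46, 9, 40] -> pop 46, enqueue [none], visited so far: [8, 1, 42, 7, 24, 46]
  queue [9, 40] -> pop 9, enqueue [none], visited so far: [8, 1, 42, 7, 24, 46, 9]
  queue [40] -> pop 40, enqueue [31], visited so far: [8, 1, 42, 7, 24, 46, 9, 40]
  queue [31] -> pop 31, enqueue [none], visited so far: [8, 1, 42, 7, 24, 46, 9, 40, 31]
Result: [8, 1, 42, 7, 24, 46, 9, 40, 31]


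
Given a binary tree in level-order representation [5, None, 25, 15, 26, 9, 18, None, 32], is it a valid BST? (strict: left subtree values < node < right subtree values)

Level-order array: [5, None, 25, 15, 26, 9, 18, None, 32]
Validate using subtree bounds (lo, hi): at each node, require lo < value < hi,
then recurse left with hi=value and right with lo=value.
Preorder trace (stopping at first violation):
  at node 5 with bounds (-inf, +inf): OK
  at node 25 with bounds (5, +inf): OK
  at node 15 with bounds (5, 25): OK
  at node 9 with bounds (5, 15): OK
  at node 18 with bounds (15, 25): OK
  at node 26 with bounds (25, +inf): OK
  at node 32 with bounds (26, +inf): OK
No violation found at any node.
Result: Valid BST


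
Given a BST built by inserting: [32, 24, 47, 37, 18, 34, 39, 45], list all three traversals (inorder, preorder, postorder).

Tree insertion order: [32, 24, 47, 37, 18, 34, 39, 45]
Tree (level-order array): [32, 24, 47, 18, None, 37, None, None, None, 34, 39, None, None, None, 45]
Inorder (L, root, R): [18, 24, 32, 34, 37, 39, 45, 47]
Preorder (root, L, R): [32, 24, 18, 47, 37, 34, 39, 45]
Postorder (L, R, root): [18, 24, 34, 45, 39, 37, 47, 32]


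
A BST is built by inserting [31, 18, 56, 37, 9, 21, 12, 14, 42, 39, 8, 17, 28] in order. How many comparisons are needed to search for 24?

Search path for 24: 31 -> 18 -> 21 -> 28
Found: False
Comparisons: 4


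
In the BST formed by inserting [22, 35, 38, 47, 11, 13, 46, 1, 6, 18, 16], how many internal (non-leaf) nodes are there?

Tree built from: [22, 35, 38, 47, 11, 13, 46, 1, 6, 18, 16]
Tree (level-order array): [22, 11, 35, 1, 13, None, 38, None, 6, None, 18, None, 47, None, None, 16, None, 46]
Rule: An internal node has at least one child.
Per-node child counts:
  node 22: 2 child(ren)
  node 11: 2 child(ren)
  node 1: 1 child(ren)
  node 6: 0 child(ren)
  node 13: 1 child(ren)
  node 18: 1 child(ren)
  node 16: 0 child(ren)
  node 35: 1 child(ren)
  node 38: 1 child(ren)
  node 47: 1 child(ren)
  node 46: 0 child(ren)
Matching nodes: [22, 11, 1, 13, 18, 35, 38, 47]
Count of internal (non-leaf) nodes: 8


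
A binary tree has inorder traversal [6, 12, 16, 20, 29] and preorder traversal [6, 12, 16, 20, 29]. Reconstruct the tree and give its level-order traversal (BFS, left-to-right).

Inorder:  [6, 12, 16, 20, 29]
Preorder: [6, 12, 16, 20, 29]
Algorithm: preorder visits root first, so consume preorder in order;
for each root, split the current inorder slice at that value into
left-subtree inorder and right-subtree inorder, then recurse.
Recursive splits:
  root=6; inorder splits into left=[], right=[12, 16, 20, 29]
  root=12; inorder splits into left=[], right=[16, 20, 29]
  root=16; inorder splits into left=[], right=[20, 29]
  root=20; inorder splits into left=[], right=[29]
  root=29; inorder splits into left=[], right=[]
Reconstructed level-order: [6, 12, 16, 20, 29]


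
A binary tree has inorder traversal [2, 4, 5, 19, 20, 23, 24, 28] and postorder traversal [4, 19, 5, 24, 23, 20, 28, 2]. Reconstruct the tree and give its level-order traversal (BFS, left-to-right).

Inorder:   [2, 4, 5, 19, 20, 23, 24, 28]
Postorder: [4, 19, 5, 24, 23, 20, 28, 2]
Algorithm: postorder visits root last, so walk postorder right-to-left;
each value is the root of the current inorder slice — split it at that
value, recurse on the right subtree first, then the left.
Recursive splits:
  root=2; inorder splits into left=[], right=[4, 5, 19, 20, 23, 24, 28]
  root=28; inorder splits into left=[4, 5, 19, 20, 23, 24], right=[]
  root=20; inorder splits into left=[4, 5, 19], right=[23, 24]
  root=23; inorder splits into left=[], right=[24]
  root=24; inorder splits into left=[], right=[]
  root=5; inorder splits into left=[4], right=[19]
  root=19; inorder splits into left=[], right=[]
  root=4; inorder splits into left=[], right=[]
Reconstructed level-order: [2, 28, 20, 5, 23, 4, 19, 24]
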